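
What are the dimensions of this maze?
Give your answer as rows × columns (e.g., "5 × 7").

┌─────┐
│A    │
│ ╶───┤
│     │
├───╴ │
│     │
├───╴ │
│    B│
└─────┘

Counting the maze dimensions:
Rows (vertical): 4
Columns (horizontal): 3
Dimensions: 4 × 3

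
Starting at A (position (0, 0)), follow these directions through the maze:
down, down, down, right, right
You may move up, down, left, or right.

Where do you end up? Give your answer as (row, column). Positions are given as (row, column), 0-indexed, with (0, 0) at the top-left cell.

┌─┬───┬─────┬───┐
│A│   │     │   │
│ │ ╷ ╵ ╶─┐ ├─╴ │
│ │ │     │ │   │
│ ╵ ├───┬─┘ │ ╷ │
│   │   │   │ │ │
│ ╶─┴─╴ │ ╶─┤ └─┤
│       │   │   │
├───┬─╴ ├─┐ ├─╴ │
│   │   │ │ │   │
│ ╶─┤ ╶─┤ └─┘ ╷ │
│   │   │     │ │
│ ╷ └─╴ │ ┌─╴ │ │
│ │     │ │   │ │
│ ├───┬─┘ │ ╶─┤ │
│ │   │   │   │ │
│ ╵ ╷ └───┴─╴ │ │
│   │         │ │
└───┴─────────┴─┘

Following directions step by step:
Start: (0, 0)
  down: (0, 0) → (1, 0)
  down: (1, 0) → (2, 0)
  down: (2, 0) → (3, 0)
  right: (3, 0) → (3, 1)
  right: (3, 1) → (3, 2)
Final position: (3, 2)

Path taken:

┌─┬───┬─────┬───┐
│A│   │     │   │
│ │ ╷ ╵ ╶─┐ ├─╴ │
│↓│ │     │ │   │
│ ╵ ├───┬─┘ │ ╷ │
│↓  │   │   │ │ │
│ ╶─┴─╴ │ ╶─┤ └─┤
│↳ → B  │   │   │
├───┬─╴ ├─┐ ├─╴ │
│   │   │ │ │   │
│ ╶─┤ ╶─┤ └─┘ ╷ │
│   │   │     │ │
│ ╷ └─╴ │ ┌─╴ │ │
│ │     │ │   │ │
│ ├───┬─┘ │ ╶─┤ │
│ │   │   │   │ │
│ ╵ ╷ └───┴─╴ │ │
│   │         │ │
└───┴─────────┴─┘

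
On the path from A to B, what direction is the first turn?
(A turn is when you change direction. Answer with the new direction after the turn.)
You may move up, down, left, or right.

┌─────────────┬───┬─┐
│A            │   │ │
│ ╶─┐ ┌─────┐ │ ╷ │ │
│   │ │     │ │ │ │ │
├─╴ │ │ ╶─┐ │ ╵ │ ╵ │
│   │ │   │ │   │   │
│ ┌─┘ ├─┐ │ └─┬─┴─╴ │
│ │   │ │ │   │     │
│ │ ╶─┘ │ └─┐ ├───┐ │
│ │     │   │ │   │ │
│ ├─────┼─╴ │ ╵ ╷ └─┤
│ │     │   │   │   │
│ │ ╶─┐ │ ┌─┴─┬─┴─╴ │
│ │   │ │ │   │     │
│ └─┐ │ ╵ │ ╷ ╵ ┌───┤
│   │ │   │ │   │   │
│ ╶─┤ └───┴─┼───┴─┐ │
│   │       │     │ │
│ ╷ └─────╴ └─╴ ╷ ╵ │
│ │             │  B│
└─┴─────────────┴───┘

Directions: down, right, down, left, down, down, down, down, down, down, right, down, right, right, right, right, right, right, up, right, down, right
First turn direction: right

Solution:

┌─────────────┬───┬─┐
│A            │   │ │
│ ╶─┐ ┌─────┐ │ ╷ │ │
│↳ ↓│ │     │ │ │ │ │
├─╴ │ │ ╶─┐ │ ╵ │ ╵ │
│↓ ↲│ │   │ │   │   │
│ ┌─┘ ├─┐ │ └─┬─┴─╴ │
│↓│   │ │ │   │     │
│ │ ╶─┘ │ └─┐ ├───┐ │
│↓│     │   │ │   │ │
│ ├─────┼─╴ │ ╵ ╷ └─┤
│↓│     │   │   │   │
│ │ ╶─┐ │ ┌─┴─┬─┴─╴ │
│↓│   │ │ │   │     │
│ └─┐ │ ╵ │ ╷ ╵ ┌───┤
│↓  │ │   │ │   │   │
│ ╶─┤ └───┴─┼───┴─┐ │
│↳ ↓│       │  ↱ ↓│ │
│ ╷ └─────╴ └─╴ ╷ ╵ │
│ │↳ → → → → → ↑│↳ B│
└─┴─────────────┴───┘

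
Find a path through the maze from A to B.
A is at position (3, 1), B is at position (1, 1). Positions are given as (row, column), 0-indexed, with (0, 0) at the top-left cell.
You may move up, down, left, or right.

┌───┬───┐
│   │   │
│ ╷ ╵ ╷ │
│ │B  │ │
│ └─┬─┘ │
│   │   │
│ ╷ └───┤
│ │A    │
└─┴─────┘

Finding the shortest path from (3, 1) to (1, 1):
Path length: 6 steps
Directions: up → left → up → up → right → down

Solution:

┌───┬───┐
│↱ ↓│   │
│ ╷ ╵ ╷ │
│↑│B  │ │
│ └─┬─┘ │
│↑ ↰│   │
│ ╷ └───┤
│ │A    │
└─┴─────┘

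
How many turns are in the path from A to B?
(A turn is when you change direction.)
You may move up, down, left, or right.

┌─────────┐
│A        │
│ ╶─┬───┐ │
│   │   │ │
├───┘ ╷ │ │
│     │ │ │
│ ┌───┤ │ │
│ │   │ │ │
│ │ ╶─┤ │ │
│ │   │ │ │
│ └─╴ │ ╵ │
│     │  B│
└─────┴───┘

Directions: right, right, right, right, down, down, down, down, down
Number of turns: 1

Solution:

┌─────────┐
│A → → → ↓│
│ ╶─┬───┐ │
│   │   │↓│
├───┘ ╷ │ │
│     │ │↓│
│ ┌───┤ │ │
│ │   │ │↓│
│ │ ╶─┤ │ │
│ │   │ │↓│
│ └─╴ │ ╵ │
│     │  B│
└─────┴───┘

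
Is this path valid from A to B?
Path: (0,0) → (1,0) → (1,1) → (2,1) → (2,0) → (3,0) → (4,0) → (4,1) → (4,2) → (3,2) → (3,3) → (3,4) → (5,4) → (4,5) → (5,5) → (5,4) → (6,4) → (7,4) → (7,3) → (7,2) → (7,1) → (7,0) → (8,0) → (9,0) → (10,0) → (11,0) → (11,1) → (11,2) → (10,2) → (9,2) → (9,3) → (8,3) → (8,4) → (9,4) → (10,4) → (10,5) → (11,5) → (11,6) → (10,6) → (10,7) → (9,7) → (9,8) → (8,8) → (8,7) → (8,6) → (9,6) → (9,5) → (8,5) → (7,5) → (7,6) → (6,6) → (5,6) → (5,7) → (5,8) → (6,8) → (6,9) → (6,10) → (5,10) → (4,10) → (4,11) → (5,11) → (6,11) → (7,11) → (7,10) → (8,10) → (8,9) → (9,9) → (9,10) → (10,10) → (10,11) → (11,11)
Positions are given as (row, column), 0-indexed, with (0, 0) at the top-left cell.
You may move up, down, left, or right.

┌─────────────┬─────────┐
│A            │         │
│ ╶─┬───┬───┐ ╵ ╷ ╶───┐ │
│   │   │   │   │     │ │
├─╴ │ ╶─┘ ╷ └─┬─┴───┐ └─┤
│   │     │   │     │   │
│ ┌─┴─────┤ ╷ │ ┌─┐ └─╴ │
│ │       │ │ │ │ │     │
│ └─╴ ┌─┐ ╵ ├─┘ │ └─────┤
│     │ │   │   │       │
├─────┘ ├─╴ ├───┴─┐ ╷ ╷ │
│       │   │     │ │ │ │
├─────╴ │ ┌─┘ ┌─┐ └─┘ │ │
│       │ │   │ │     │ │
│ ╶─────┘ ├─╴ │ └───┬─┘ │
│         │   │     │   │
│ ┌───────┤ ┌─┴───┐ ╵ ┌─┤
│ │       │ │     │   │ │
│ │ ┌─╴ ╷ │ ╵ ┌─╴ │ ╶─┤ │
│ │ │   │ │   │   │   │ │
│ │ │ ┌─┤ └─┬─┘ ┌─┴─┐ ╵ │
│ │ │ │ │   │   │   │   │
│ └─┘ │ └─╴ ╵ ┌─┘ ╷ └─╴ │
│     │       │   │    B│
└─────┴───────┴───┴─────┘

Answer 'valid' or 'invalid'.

Checking path validity:
Result: Invalid move at step 12: cannot move from (3, 4) to (5, 4).

invalid

Correct solution:

┌─────────────┬─────────┐
│A            │         │
│ ╶─┬───┬───┐ ╵ ╷ ╶───┐ │
│↳ ↓│   │   │   │     │ │
├─╴ │ ╶─┘ ╷ └─┬─┴───┐ └─┤
│↓ ↲│     │   │     │   │
│ ┌─┴─────┤ ╷ │ ┌─┐ └─╴ │
│↓│  ↱ → ↓│ │ │ │ │     │
│ └─╴ ┌─┐ ╵ ├─┘ │ └─────┤
│↳ → ↑│ │↳ ↓│   │    ↱ ↓│
├─────┘ ├─╴ ├───┴─┐ ╷ ╷ │
│       │↓ ↲│↱ → ↓│ │↑│↓│
├─────╴ │ ┌─┘ ┌─┐ └─┘ │ │
│       │↓│  ↑│ │↳ → ↑│↓│
│ ╶─────┘ ├─╴ │ └───┬─┘ │
│↓ ← ← ← ↲│↱ ↑│     │↓ ↲│
│ ┌───────┤ ┌─┴───┐ ╵ ┌─┤
│↓│    ↱ ↓│↑│↓ ← ↰│↓ ↲│ │
│ │ ┌─╴ ╷ │ ╵ ┌─╴ │ ╶─┤ │
│↓│ │↱ ↑│↓│↑ ↲│↱ ↑│↳ ↓│ │
│ │ │ ┌─┤ └─┬─┘ ┌─┴─┐ ╵ │
│↓│ │↑│ │↳ ↓│↱ ↑│   │↳ ↓│
│ └─┘ │ └─╴ ╵ ┌─┘ ╷ └─╴ │
│↳ → ↑│    ↳ ↑│   │    B│
└─────┴───────┴───┴─────┘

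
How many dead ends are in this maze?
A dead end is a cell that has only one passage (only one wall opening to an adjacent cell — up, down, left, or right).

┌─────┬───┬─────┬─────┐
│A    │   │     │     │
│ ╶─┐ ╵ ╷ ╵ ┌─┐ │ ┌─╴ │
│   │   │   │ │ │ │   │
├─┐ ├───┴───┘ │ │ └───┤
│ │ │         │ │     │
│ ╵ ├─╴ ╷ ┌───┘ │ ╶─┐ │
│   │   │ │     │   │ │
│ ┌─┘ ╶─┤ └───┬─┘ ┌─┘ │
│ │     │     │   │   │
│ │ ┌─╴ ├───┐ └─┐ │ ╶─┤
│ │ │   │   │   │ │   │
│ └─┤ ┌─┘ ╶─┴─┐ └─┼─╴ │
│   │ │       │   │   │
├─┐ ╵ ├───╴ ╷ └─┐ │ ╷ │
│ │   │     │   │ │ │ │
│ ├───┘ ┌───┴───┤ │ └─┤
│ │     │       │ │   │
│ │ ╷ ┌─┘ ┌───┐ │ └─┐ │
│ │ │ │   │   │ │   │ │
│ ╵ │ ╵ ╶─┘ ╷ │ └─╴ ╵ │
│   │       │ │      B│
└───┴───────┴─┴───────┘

Checking each cell for number of passages:

Dead ends found at positions:
  (1, 6)
  (1, 9)
  (2, 0)
  (2, 2)
  (3, 5)
  (3, 9)
  (4, 7)
  (5, 1)
  (5, 5)
  (5, 8)
  (6, 3)
  (7, 0)
  (7, 7)
  (7, 10)
  (10, 6)
Total dead ends: 15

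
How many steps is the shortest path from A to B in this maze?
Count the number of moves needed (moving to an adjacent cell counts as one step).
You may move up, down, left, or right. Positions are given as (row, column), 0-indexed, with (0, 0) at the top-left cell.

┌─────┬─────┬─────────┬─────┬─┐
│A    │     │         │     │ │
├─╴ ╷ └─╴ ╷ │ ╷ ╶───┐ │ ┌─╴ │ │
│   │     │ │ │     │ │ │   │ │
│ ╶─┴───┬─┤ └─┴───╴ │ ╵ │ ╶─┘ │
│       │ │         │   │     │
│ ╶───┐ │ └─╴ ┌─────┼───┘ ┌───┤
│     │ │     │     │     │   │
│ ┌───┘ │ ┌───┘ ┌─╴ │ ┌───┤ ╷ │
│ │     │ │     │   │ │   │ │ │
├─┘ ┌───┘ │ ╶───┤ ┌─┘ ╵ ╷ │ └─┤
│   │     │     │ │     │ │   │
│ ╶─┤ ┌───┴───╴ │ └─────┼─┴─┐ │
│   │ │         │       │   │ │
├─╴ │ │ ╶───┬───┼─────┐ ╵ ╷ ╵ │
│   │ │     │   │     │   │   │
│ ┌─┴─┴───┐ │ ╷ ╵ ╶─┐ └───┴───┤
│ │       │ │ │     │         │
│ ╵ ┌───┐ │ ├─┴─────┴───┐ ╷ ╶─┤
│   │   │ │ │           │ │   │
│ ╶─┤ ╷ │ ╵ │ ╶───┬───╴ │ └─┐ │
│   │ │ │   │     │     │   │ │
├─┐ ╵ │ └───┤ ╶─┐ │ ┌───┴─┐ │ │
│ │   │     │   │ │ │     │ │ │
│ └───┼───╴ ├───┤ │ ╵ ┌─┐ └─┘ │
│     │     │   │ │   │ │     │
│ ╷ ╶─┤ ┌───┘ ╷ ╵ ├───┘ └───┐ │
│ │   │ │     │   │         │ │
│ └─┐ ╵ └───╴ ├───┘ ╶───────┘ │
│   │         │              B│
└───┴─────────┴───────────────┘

Using BFS to find shortest path:
Start: (0, 0), End: (14, 14)
Path found:
(0,0) → (0,1) → (1,1) → (1,0) → (2,0) → (2,1) → (2,2) → (2,3) → (3,3) → (4,3) → (4,2) → (4,1) → (5,1) → (5,0) → (6,0) → (6,1) → (7,1) → (7,0) → (8,0) → (9,0) → (10,0) → (10,1) → (11,1) → (11,2) → (10,2) → (9,2) → (9,3) → (10,3) → (11,3) → (11,4) → (11,5) → (12,5) → (12,4) → (12,3) → (13,3) → (14,3) → (14,4) → (14,5) → (14,6) → (13,6) → (12,6) → (12,7) → (13,7) → (13,8) → (12,8) → (11,8) → (10,8) → (10,7) → (10,6) → (9,6) → (9,7) → (9,8) → (9,9) → (9,10) → (9,11) → (10,11) → (10,10) → (10,9) → (11,9) → (12,9) → (12,10) → (11,10) → (11,11) → (11,12) → (12,12) → (12,13) → (12,14) → (13,14) → (14,14)
Number of steps: 68

Solution:

┌─────┬─────┬─────────┬─────┬─┐
│A ↓  │     │         │     │ │
├─╴ ╷ └─╴ ╷ │ ╷ ╶───┐ │ ┌─╴ │ │
│↓ ↲│     │ │ │     │ │ │   │ │
│ ╶─┴───┬─┤ └─┴───╴ │ ╵ │ ╶─┘ │
│↳ → → ↓│ │         │   │     │
│ ╶───┐ │ └─╴ ┌─────┼───┘ ┌───┤
│     │↓│     │     │     │   │
│ ┌───┘ │ ┌───┘ ┌─╴ │ ┌───┤ ╷ │
│ │↓ ← ↲│ │     │   │ │   │ │ │
├─┘ ┌───┘ │ ╶───┤ ┌─┘ ╵ ╷ │ └─┤
│↓ ↲│     │     │ │     │ │   │
│ ╶─┤ ┌───┴───╴ │ └─────┼─┴─┐ │
│↳ ↓│ │         │       │   │ │
├─╴ │ │ ╶───┬───┼─────┐ ╵ ╷ ╵ │
│↓ ↲│ │     │   │     │   │   │
│ ┌─┴─┴───┐ │ ╷ ╵ ╶─┐ └───┴───┤
│↓│       │ │ │     │         │
│ ╵ ┌───┐ │ ├─┴─────┴───┐ ╷ ╶─┤
│↓  │↱ ↓│ │ │↱ → → → → ↓│ │   │
│ ╶─┤ ╷ │ ╵ │ ╶───┬───╴ │ └─┐ │
│↳ ↓│↑│↓│   │↑ ← ↰│↓ ← ↲│   │ │
├─┐ ╵ │ └───┤ ╶─┐ │ ┌───┴─┐ │ │
│ │↳ ↑│↳ → ↓│   │↑│↓│↱ → ↓│ │ │
│ └───┼───╴ ├───┤ │ ╵ ┌─┐ └─┘ │
│     │↓ ← ↲│↱ ↓│↑│↳ ↑│ │↳ → ↓│
│ ╷ ╶─┤ ┌───┘ ╷ ╵ ├───┘ └───┐ │
│ │   │↓│    ↑│↳ ↑│         │↓│
│ └─┐ ╵ └───╴ ├───┘ ╶───────┘ │
│   │  ↳ → → ↑│              B│
└───┴─────────┴───────────────┘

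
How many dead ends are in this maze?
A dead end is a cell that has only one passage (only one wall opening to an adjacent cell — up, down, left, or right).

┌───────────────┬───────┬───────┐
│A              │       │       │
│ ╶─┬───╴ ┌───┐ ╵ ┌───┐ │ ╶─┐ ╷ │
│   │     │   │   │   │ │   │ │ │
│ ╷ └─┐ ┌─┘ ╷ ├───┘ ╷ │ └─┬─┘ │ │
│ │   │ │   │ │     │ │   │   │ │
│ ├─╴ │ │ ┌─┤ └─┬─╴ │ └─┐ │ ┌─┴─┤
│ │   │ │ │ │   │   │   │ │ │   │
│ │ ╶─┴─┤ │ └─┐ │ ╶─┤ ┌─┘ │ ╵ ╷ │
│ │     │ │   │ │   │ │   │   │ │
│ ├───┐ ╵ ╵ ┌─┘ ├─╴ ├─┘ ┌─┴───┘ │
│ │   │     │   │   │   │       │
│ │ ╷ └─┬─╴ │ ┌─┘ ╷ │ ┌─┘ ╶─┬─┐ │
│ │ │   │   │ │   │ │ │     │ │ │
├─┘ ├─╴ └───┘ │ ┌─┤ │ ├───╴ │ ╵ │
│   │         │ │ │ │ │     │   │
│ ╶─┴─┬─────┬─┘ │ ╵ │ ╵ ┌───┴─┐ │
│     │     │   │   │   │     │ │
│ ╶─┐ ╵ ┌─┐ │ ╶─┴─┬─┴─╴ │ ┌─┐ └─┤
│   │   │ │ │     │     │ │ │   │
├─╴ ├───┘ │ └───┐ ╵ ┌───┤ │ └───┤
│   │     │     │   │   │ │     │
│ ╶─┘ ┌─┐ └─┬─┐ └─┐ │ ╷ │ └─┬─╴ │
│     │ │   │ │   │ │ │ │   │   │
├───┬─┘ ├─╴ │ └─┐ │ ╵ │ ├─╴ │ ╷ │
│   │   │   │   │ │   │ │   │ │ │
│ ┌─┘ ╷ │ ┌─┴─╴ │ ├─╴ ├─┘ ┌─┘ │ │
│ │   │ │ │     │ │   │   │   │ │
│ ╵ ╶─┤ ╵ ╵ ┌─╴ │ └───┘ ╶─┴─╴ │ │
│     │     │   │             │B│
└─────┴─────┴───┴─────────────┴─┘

Checking each cell for number of passages:

Dead ends found at positions:
  (1, 2)
  (1, 13)
  (2, 7)
  (2, 15)
  (3, 3)
  (3, 5)
  (3, 11)
  (4, 6)
  (4, 10)
  (6, 0)
  (6, 4)
  (6, 11)
  (6, 14)
  (7, 2)
  (7, 8)
  (8, 15)
  (9, 4)
  (9, 13)
  (9, 15)
  (11, 3)
  (11, 6)
  (12, 1)
  (12, 11)
  (13, 9)
  (13, 13)
  (14, 2)
  (14, 6)
  (14, 15)
Total dead ends: 28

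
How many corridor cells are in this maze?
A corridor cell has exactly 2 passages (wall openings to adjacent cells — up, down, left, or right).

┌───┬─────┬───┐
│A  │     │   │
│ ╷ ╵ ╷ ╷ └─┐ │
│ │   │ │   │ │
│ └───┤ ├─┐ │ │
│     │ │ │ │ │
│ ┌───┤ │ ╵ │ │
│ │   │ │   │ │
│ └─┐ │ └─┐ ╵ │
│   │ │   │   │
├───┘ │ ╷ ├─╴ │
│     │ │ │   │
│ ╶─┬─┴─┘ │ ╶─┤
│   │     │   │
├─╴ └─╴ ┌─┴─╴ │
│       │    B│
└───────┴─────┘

Counting cells with exactly 2 passages:
Total corridor cells: 40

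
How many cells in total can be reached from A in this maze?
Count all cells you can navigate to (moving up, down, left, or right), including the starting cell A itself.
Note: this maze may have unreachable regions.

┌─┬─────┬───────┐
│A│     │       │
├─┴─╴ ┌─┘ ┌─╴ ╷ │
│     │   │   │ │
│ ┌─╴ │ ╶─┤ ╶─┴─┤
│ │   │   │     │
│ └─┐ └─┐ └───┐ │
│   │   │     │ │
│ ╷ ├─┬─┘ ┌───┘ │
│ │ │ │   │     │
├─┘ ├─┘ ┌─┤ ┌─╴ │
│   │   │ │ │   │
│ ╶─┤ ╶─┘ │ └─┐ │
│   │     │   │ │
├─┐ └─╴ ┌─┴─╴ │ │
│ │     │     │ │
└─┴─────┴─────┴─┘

Using BFS/flood-fill to find all reachable cells from A:
Maze size: 8 × 8 = 64 total cells
63 cell(s) are walled off and cannot be reached from A.
Reachable cells: 1

Reachable region (· marks reachable cells):

┌─┬─────┬───────┐
│A│     │       │
├─┴─╴ ┌─┘ ┌─╴ ╷ │
│     │   │   │ │
│ ┌─╴ │ ╶─┤ ╶─┴─┤
│ │   │   │     │
│ └─┐ └─┐ └───┐ │
│   │   │     │ │
│ ╷ ├─┬─┘ ┌───┘ │
│ │ │ │   │     │
├─┘ ├─┘ ┌─┤ ┌─╴ │
│   │   │ │ │   │
│ ╶─┤ ╶─┘ │ └─┐ │
│   │     │   │ │
├─┐ └─╴ ┌─┴─╴ │ │
│ │     │     │ │
└─┴─────┴─────┴─┘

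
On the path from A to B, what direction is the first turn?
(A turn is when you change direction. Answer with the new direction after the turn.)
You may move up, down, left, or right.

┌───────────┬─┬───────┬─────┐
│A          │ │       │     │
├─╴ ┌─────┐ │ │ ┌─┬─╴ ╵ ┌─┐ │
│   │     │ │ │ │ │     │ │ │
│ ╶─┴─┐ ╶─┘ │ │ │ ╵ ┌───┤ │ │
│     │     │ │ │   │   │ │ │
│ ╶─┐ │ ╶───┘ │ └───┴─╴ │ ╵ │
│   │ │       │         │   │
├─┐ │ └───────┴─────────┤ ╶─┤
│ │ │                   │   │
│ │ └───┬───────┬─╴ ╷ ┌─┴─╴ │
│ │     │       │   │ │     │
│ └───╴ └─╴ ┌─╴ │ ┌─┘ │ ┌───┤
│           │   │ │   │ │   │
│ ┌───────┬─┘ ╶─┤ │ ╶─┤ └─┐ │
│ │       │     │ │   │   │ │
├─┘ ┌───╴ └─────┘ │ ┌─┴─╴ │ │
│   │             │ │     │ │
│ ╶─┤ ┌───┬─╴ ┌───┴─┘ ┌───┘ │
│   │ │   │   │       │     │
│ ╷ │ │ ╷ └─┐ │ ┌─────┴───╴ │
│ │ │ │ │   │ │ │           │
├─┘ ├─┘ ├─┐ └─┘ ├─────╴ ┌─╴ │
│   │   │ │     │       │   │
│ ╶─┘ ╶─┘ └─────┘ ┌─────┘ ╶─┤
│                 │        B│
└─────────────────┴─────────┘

Directions: right, down, left, down, right, right, down, down, right, right, right, right, right, right, right, down, left, down, down, down, left, left, left, left, up, left, left, left, down, left, down, right, down, down, left, down, right, right, right, right, right, right, right, right, up, right, right, right, up, right, right, down, left, down, right
First turn direction: down

Solution:

┌───────────┬─┬───────┬─────┐
│A ↓        │ │       │     │
├─╴ ┌─────┐ │ │ ┌─┬─╴ ╵ ┌─┐ │
│↓ ↲│     │ │ │ │ │     │ │ │
│ ╶─┴─┐ ╶─┘ │ │ │ ╵ ┌───┤ │ │
│↳ → ↓│     │ │ │   │   │ │ │
│ ╶─┐ │ ╶───┘ │ └───┴─╴ │ ╵ │
│   │↓│       │         │   │
├─┐ │ └───────┴─────────┤ ╶─┤
│ │ │↳ → → → → → → ↓    │   │
│ │ └───┬───────┬─╴ ╷ ┌─┴─╴ │
│ │     │       │↓ ↲│ │     │
│ └───╴ └─╴ ┌─╴ │ ┌─┘ │ ┌───┤
│           │   │↓│   │ │   │
│ ┌───────┬─┘ ╶─┤ │ ╶─┤ └─┐ │
│ │↓ ← ← ↰│     │↓│   │   │ │
├─┘ ┌───╴ └─────┘ │ ┌─┴─╴ │ │
│↓ ↲│    ↑ ← ← ← ↲│ │     │ │
│ ╶─┤ ┌───┬─╴ ┌───┴─┘ ┌───┘ │
│↳ ↓│ │   │   │       │     │
│ ╷ │ │ ╷ └─┐ │ ┌─────┴───╴ │
│ │↓│ │ │   │ │ │      ↱ → ↓│
├─┘ ├─┘ ├─┐ └─┘ ├─────╴ ┌─╴ │
│↓ ↲│   │ │     │↱ → → ↑│↓ ↲│
│ ╶─┘ ╶─┘ └─────┘ ┌─────┘ ╶─┤
│↳ → → → → → → → ↑│      ↳ B│
└─────────────────┴─────────┘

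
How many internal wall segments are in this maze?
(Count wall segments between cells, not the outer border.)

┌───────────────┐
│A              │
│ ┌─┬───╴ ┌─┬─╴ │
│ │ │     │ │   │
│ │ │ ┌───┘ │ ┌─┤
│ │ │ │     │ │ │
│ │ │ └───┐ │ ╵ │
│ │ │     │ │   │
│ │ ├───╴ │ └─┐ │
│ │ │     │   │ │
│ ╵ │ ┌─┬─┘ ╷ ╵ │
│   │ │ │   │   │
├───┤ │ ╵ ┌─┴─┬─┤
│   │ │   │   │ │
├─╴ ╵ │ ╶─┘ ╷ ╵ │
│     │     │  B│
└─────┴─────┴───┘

Counting internal wall segments:
Total internal walls: 49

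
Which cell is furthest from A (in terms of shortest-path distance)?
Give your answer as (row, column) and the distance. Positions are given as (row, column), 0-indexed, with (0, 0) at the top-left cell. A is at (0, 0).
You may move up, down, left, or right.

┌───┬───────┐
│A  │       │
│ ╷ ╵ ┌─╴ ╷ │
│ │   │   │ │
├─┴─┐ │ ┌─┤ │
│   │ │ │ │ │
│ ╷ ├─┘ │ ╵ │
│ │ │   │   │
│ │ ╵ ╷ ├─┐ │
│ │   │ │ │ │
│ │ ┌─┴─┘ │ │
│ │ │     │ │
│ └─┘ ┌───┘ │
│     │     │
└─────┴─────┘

Computing BFS distances from A to all cells:
Furthest cell: (4, 4)
Distance: 26 steps

Path from A to the furthest cell:

┌───┬───────┐
│A ↓│↱ → ↓  │
│ ╷ ╵ ┌─╴ ╷ │
│ │↳ ↑│↓ ↲│ │
├─┴─┐ │ ┌─┤ │
│↓ ↰│ │↓│ │ │
│ ╷ ├─┘ │ ╵ │
│↓│↑│↓ ↲│   │
│ │ ╵ ╷ ├─┐ │
│↓│↑ ↲│ │B│ │
│ │ ┌─┴─┘ │ │
│↓│ │↱ → ↑│ │
│ └─┘ ┌───┘ │
│↳ → ↑│     │
└─────┴─────┘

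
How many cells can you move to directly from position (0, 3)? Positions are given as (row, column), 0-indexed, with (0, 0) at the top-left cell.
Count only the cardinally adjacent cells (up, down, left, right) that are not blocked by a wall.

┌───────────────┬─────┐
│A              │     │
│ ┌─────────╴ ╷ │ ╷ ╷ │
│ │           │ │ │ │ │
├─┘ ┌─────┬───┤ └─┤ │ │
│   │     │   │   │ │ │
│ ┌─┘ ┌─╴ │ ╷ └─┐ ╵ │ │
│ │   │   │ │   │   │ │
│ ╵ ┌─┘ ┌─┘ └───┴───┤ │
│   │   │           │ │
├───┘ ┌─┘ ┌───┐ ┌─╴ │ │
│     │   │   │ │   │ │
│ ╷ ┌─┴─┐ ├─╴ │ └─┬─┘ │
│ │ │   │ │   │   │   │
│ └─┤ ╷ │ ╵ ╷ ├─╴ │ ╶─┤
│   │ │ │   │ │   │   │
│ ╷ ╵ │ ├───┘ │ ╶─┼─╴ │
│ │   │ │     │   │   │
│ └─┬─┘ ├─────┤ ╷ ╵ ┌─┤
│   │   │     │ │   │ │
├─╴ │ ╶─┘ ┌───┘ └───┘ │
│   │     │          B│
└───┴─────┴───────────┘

Checking passable neighbors of (0, 3):
Neighbors: (0, 2), (0, 4)
Count: 2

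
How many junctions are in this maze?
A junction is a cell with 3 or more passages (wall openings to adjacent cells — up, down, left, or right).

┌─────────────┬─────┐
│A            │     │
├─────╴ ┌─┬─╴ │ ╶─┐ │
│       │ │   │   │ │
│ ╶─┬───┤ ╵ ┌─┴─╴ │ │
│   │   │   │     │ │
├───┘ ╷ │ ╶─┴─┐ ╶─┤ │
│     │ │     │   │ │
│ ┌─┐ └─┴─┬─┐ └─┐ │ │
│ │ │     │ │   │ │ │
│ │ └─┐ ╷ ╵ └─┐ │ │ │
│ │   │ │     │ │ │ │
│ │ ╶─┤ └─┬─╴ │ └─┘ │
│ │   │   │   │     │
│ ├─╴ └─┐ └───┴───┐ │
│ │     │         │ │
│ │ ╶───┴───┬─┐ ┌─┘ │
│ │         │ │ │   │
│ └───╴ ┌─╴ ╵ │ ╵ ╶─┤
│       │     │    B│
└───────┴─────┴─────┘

Checking each cell for number of passages:

Junctions found (3+ passages):
  (0, 3): 3 passages
  (2, 4): 3 passages
  (2, 7): 3 passages
  (3, 2): 3 passages
  (4, 3): 3 passages
  (5, 1): 3 passages
  (5, 5): 3 passages
  (6, 9): 3 passages
  (7, 2): 3 passages
  (7, 7): 3 passages
  (8, 3): 3 passages
  (9, 5): 3 passages
  (9, 8): 3 passages
Total junctions: 13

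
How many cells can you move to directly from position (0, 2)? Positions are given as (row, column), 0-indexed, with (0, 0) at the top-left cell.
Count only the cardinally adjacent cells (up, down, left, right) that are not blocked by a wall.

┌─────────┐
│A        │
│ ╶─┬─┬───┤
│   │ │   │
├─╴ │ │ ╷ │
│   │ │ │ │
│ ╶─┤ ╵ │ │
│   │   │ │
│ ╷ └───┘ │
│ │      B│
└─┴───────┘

Checking passable neighbors of (0, 2):
Neighbors: (0, 1), (0, 3)
Count: 2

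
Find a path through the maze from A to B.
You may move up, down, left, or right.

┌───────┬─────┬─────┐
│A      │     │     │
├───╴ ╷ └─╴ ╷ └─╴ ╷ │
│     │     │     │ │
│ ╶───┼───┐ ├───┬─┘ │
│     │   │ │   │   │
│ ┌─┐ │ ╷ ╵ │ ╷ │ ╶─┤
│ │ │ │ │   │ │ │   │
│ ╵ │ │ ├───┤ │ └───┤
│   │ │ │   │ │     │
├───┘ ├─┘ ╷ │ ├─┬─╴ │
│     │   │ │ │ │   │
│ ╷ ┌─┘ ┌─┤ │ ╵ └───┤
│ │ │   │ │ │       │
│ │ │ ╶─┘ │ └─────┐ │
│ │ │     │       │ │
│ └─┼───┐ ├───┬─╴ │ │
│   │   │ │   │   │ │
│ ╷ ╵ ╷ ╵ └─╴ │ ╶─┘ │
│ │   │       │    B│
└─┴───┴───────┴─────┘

Finding the shortest path through the maze:
Path length: 44 steps
Directions: right → right → down → left → left → down → right → right → down → down → down → left → left → down → down → down → right → down → right → up → right → down → right → up → up → left → left → up → right → up → right → up → right → down → down → down → right → right → right → down → left → down → right → right

Solution:

┌───────┬─────┬─────┐
│A → ↓  │     │     │
├───╴ ╷ └─╴ ╷ └─╴ ╷ │
│↓ ← ↲│     │     │ │
│ ╶───┼───┐ ├───┬─┘ │
│↳ → ↓│   │ │   │   │
│ ┌─┐ │ ╷ ╵ │ ╷ │ ╶─┤
│ │ │↓│ │   │ │ │   │
│ ╵ │ │ ├───┤ │ └───┤
│   │↓│ │↱ ↓│ │     │
├───┘ ├─┘ ╷ │ ├─┬─╴ │
│↓ ← ↲│↱ ↑│↓│ │ │   │
│ ╷ ┌─┘ ┌─┤ │ ╵ └───┤
│↓│ │↱ ↑│ │↓│       │
│ │ │ ╶─┘ │ └─────┐ │
│↓│ │↑ ← ↰│↳ → → ↓│ │
│ └─┼───┐ ├───┬─╴ │ │
│↳ ↓│↱ ↓│↑│   │↓ ↲│ │
│ ╷ ╵ ╷ ╵ └─╴ │ ╶─┘ │
│ │↳ ↑│↳ ↑    │↳ → B│
└─┴───┴───────┴─────┘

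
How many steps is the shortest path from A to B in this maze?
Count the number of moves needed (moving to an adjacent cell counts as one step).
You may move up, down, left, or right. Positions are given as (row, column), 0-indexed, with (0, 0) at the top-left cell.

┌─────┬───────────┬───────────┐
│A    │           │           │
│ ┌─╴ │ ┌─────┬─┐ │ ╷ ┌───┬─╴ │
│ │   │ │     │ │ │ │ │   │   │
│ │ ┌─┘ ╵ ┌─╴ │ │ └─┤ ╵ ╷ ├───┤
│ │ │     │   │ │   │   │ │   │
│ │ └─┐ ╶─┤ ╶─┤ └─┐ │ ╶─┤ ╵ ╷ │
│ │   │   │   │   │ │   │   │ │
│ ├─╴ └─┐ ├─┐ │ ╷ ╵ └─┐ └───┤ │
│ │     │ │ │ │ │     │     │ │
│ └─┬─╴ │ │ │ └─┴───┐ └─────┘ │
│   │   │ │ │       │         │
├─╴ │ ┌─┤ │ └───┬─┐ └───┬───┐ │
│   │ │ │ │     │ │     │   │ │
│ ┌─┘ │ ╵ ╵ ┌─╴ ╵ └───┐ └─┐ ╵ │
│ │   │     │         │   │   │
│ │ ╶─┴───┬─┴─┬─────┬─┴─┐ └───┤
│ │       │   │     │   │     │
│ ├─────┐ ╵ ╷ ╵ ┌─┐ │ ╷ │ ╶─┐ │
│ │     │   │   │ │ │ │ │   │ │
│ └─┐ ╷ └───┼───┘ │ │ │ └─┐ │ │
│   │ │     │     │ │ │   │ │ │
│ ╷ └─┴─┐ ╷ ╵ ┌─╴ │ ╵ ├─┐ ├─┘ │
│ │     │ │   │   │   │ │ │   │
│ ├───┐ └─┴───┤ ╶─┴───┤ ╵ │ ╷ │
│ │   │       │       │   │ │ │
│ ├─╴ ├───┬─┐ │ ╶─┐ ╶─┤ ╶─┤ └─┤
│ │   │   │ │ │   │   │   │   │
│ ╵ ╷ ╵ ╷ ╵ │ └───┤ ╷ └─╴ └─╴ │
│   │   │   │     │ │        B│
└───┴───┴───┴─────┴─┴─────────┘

Using BFS to find shortest path:
Start: (0, 0), End: (14, 14)
Path found:
(0,0) → (0,1) → (0,2) → (1,2) → (1,1) → (2,1) → (3,1) → (3,2) → (4,2) → (4,3) → (5,3) → (5,2) → (6,2) → (7,2) → (7,1) → (8,1) → (8,2) → (8,3) → (8,4) → (9,4) → (9,5) → (8,5) → (8,6) → (9,6) → (9,7) → (8,7) → (8,8) → (8,9) → (9,9) → (10,9) → (11,9) → (11,10) → (10,10) → (9,10) → (8,10) → (8,11) → (9,11) → (10,11) → (10,12) → (11,12) → (12,12) → (12,11) → (13,11) → (13,12) → (14,12) → (14,13) → (14,14)
Number of steps: 46

Solution:

┌─────┬───────────┬───────────┐
│A → ↓│           │           │
│ ┌─╴ │ ┌─────┬─┐ │ ╷ ┌───┬─╴ │
│ │↓ ↲│ │     │ │ │ │ │   │   │
│ │ ┌─┘ ╵ ┌─╴ │ │ └─┤ ╵ ╷ ├───┤
│ │↓│     │   │ │   │   │ │   │
│ │ └─┐ ╶─┤ ╶─┤ └─┐ │ ╶─┤ ╵ ╷ │
│ │↳ ↓│   │   │   │ │   │   │ │
│ ├─╴ └─┐ ├─┐ │ ╷ ╵ └─┐ └───┤ │
│ │  ↳ ↓│ │ │ │ │     │     │ │
│ └─┬─╴ │ │ │ └─┴───┐ └─────┘ │
│   │↓ ↲│ │ │       │         │
├─╴ │ ┌─┤ │ └───┬─┐ └───┬───┐ │
│   │↓│ │ │     │ │     │   │ │
│ ┌─┘ │ ╵ ╵ ┌─╴ ╵ └───┐ └─┐ ╵ │
│ │↓ ↲│     │         │   │   │
│ │ ╶─┴───┬─┴─┬─────┬─┴─┐ └───┤
│ │↳ → → ↓│↱ ↓│↱ → ↓│↱ ↓│     │
│ ├─────┐ ╵ ╷ ╵ ┌─┐ │ ╷ │ ╶─┐ │
│ │     │↳ ↑│↳ ↑│ │↓│↑│↓│   │ │
│ └─┐ ╷ └───┼───┘ │ │ │ └─┐ │ │
│   │ │     │     │↓│↑│↳ ↓│ │ │
│ ╷ └─┴─┐ ╷ ╵ ┌─╴ │ ╵ ├─┐ ├─┘ │
│ │     │ │   │   │↳ ↑│ │↓│   │
│ ├───┐ └─┴───┤ ╶─┴───┤ ╵ │ ╷ │
│ │   │       │       │↓ ↲│ │ │
│ ├─╴ ├───┬─┐ │ ╶─┐ ╶─┤ ╶─┤ └─┤
│ │   │   │ │ │   │   │↳ ↓│   │
│ ╵ ╷ ╵ ╷ ╵ │ └───┤ ╷ └─╴ └─╴ │
│   │   │   │     │ │    ↳ → B│
└───┴───┴───┴─────┴─┴─────────┘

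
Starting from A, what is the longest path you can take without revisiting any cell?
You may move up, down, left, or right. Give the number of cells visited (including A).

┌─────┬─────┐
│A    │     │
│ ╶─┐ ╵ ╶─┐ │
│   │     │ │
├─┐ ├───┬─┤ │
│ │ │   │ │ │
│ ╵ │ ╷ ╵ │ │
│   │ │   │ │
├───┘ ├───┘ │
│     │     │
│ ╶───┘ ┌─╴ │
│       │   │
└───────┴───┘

Finding longest simple path using DFS:
Start: (0, 0)
Longest path visits 27 cells
Path: A → right → right → down → right → up → right → right → down → down → down → down → left → left → down → left → left → left → up → right → right → up → up → right → down → right → up

Solution:

┌─────┬─────┐
│A → ↓│↱ → ↓│
│ ╶─┐ ╵ ╶─┐ │
│   │↳ ↑  │↓│
├─┐ ├───┬─┤ │
│ │ │↱ ↓│B│↓│
│ ╵ │ ╷ ╵ │ │
│   │↑│↳ ↑│↓│
├───┘ ├───┘ │
│↱ → ↑│↓ ← ↲│
│ ╶───┘ ┌─╴ │
│↑ ← ← ↲│   │
└───────┴───┘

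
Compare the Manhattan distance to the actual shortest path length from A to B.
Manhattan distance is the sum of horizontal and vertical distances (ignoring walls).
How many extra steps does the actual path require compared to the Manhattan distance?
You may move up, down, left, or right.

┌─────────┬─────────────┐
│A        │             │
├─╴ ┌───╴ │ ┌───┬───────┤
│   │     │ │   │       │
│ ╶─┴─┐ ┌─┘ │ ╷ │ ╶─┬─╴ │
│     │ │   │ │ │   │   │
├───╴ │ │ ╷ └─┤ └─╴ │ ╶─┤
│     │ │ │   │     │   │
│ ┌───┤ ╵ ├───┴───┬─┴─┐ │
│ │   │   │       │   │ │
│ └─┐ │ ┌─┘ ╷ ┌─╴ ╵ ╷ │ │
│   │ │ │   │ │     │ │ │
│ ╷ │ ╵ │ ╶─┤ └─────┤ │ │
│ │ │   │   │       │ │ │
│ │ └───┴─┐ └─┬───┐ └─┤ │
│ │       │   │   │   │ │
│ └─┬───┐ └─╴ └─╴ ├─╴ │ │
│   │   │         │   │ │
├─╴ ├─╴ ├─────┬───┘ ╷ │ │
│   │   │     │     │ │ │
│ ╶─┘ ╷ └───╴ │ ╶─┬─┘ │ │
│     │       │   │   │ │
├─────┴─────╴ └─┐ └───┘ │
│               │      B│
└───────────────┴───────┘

Manhattan distance: |11 - 0| + |11 - 0| = 22
Actual path length: 46
Extra steps: 46 - 22 = 24

Solution:

┌─────────┬─────────────┐
│A ↓      │             │
├─╴ ┌───╴ │ ┌───┬───────┤
│↓ ↲│     │ │   │       │
│ ╶─┴─┐ ┌─┘ │ ╷ │ ╶─┬─╴ │
│↳ → ↓│ │   │ │ │   │   │
├───╴ │ │ ╷ └─┤ └─╴ │ ╶─┤
│↓ ← ↲│ │ │   │     │   │
│ ┌───┤ ╵ ├───┴───┬─┴─┐ │
│↓│   │   │↱ ↓    │   │ │
│ └─┐ │ ┌─┘ ╷ ┌─╴ ╵ ╷ │ │
│↳ ↓│ │ │↱ ↑│↓│     │ │ │
│ ╷ │ ╵ │ ╶─┤ └─────┤ │ │
│ │↓│   │↑ ↰│↳ → → ↓│ │ │
│ │ └───┴─┐ └─┬───┐ └─┤ │
│ │↳ → → ↓│↑ ↰│   │↳ ↓│ │
│ └─┬───┐ └─╴ └─╴ ├─╴ │ │
│   │   │↳ → ↑    │↓ ↲│ │
├─╴ ├─╴ ├─────┬───┘ ╷ │ │
│   │   │     │↓ ← ↲│ │ │
│ ╶─┘ ╷ └───╴ │ ╶─┬─┘ │ │
│     │       │↳ ↓│   │ │
├─────┴─────╴ └─┐ └───┘ │
│               │↳ → → B│
└───────────────┴───────┘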